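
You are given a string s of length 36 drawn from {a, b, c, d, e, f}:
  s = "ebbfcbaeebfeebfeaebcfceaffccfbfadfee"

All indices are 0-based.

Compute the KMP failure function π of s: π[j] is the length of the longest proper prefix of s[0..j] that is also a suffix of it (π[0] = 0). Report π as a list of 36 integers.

π[0] = 0
j=1 s[j]='b': π[1]=0 (border '')
j=2 s[j]='b': π[2]=0 (border '')
j=3 s[j]='f': π[3]=0 (border '')
j=4 s[j]='c': π[4]=0 (border '')
j=5 s[j]='b': π[5]=0 (border '')
j=6 s[j]='a': π[6]=0 (border '')
j=7 s[j]='e': π[7]=1 (border 'e')
j=8 s[j]='e': k: 1→0; π[8]=1 (border 'e')
j=9 s[j]='b': π[9]=2 (border 'eb')
j=10 s[j]='f': k: 2→0; π[10]=0 (border '')
j=11 s[j]='e': π[11]=1 (border 'e')
j=12 s[j]='e': k: 1→0; π[12]=1 (border 'e')
j=13 s[j]='b': π[13]=2 (border 'eb')
j=14 s[j]='f': k: 2→0; π[14]=0 (border '')
j=15 s[j]='e': π[15]=1 (border 'e')
j=16 s[j]='a': k: 1→0; π[16]=0 (border '')
j=17 s[j]='e': π[17]=1 (border 'e')
j=18 s[j]='b': π[18]=2 (border 'eb')
j=19 s[j]='c': k: 2→0; π[19]=0 (border '')
j=20 s[j]='f': π[20]=0 (border '')
j=21 s[j]='c': π[21]=0 (border '')
j=22 s[j]='e': π[22]=1 (border 'e')
j=23 s[j]='a': k: 1→0; π[23]=0 (border '')
j=24 s[j]='f': π[24]=0 (border '')
j=25 s[j]='f': π[25]=0 (border '')
j=26 s[j]='c': π[26]=0 (border '')
j=27 s[j]='c': π[27]=0 (border '')
j=28 s[j]='f': π[28]=0 (border '')
j=29 s[j]='b': π[29]=0 (border '')
j=30 s[j]='f': π[30]=0 (border '')
j=31 s[j]='a': π[31]=0 (border '')
j=32 s[j]='d': π[32]=0 (border '')
j=33 s[j]='f': π[33]=0 (border '')
j=34 s[j]='e': π[34]=1 (border 'e')
j=35 s[j]='e': k: 1→0; π[35]=1 (border 'e')

[0, 0, 0, 0, 0, 0, 0, 1, 1, 2, 0, 1, 1, 2, 0, 1, 0, 1, 2, 0, 0, 0, 1, 0, 0, 0, 0, 0, 0, 0, 0, 0, 0, 0, 1, 1]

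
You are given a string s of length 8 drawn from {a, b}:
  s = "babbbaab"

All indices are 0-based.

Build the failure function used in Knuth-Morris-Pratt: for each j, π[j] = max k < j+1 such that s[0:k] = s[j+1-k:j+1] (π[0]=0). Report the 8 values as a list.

[0, 0, 1, 1, 1, 2, 0, 1]

π[0] = 0
j=1 s[j]='a': π[1]=0 (border '')
j=2 s[j]='b': π[2]=1 (border 'b')
j=3 s[j]='b': k: 1→0; π[3]=1 (border 'b')
j=4 s[j]='b': k: 1→0; π[4]=1 (border 'b')
j=5 s[j]='a': π[5]=2 (border 'ba')
j=6 s[j]='a': k: 2→0; π[6]=0 (border '')
j=7 s[j]='b': π[7]=1 (border 'b')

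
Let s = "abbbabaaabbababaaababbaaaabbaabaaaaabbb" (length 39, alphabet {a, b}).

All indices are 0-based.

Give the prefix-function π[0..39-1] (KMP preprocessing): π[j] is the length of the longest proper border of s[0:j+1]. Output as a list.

π[0] = 0
j=1 s[j]='b': π[1]=0 (border '')
j=2 s[j]='b': π[2]=0 (border '')
j=3 s[j]='b': π[3]=0 (border '')
j=4 s[j]='a': π[4]=1 (border 'a')
j=5 s[j]='b': π[5]=2 (border 'ab')
j=6 s[j]='a': k: 2→0; π[6]=1 (border 'a')
j=7 s[j]='a': k: 1→0; π[7]=1 (border 'a')
j=8 s[j]='a': k: 1→0; π[8]=1 (border 'a')
j=9 s[j]='b': π[9]=2 (border 'ab')
j=10 s[j]='b': π[10]=3 (border 'abb')
j=11 s[j]='a': k: 3→0; π[11]=1 (border 'a')
j=12 s[j]='b': π[12]=2 (border 'ab')
j=13 s[j]='a': k: 2→0; π[13]=1 (border 'a')
j=14 s[j]='b': π[14]=2 (border 'ab')
j=15 s[j]='a': k: 2→0; π[15]=1 (border 'a')
j=16 s[j]='a': k: 1→0; π[16]=1 (border 'a')
j=17 s[j]='a': k: 1→0; π[17]=1 (border 'a')
j=18 s[j]='b': π[18]=2 (border 'ab')
j=19 s[j]='a': k: 2→0; π[19]=1 (border 'a')
j=20 s[j]='b': π[20]=2 (border 'ab')
j=21 s[j]='b': π[21]=3 (border 'abb')
j=22 s[j]='a': k: 3→0; π[22]=1 (border 'a')
j=23 s[j]='a': k: 1→0; π[23]=1 (border 'a')
j=24 s[j]='a': k: 1→0; π[24]=1 (border 'a')
j=25 s[j]='a': k: 1→0; π[25]=1 (border 'a')
j=26 s[j]='b': π[26]=2 (border 'ab')
j=27 s[j]='b': π[27]=3 (border 'abb')
j=28 s[j]='a': k: 3→0; π[28]=1 (border 'a')
j=29 s[j]='a': k: 1→0; π[29]=1 (border 'a')
j=30 s[j]='b': π[30]=2 (border 'ab')
j=31 s[j]='a': k: 2→0; π[31]=1 (border 'a')
j=32 s[j]='a': k: 1→0; π[32]=1 (border 'a')
j=33 s[j]='a': k: 1→0; π[33]=1 (border 'a')
j=34 s[j]='a': k: 1→0; π[34]=1 (border 'a')
j=35 s[j]='a': k: 1→0; π[35]=1 (border 'a')
j=36 s[j]='b': π[36]=2 (border 'ab')
j=37 s[j]='b': π[37]=3 (border 'abb')
j=38 s[j]='b': π[38]=4 (border 'abbb')

[0, 0, 0, 0, 1, 2, 1, 1, 1, 2, 3, 1, 2, 1, 2, 1, 1, 1, 2, 1, 2, 3, 1, 1, 1, 1, 2, 3, 1, 1, 2, 1, 1, 1, 1, 1, 2, 3, 4]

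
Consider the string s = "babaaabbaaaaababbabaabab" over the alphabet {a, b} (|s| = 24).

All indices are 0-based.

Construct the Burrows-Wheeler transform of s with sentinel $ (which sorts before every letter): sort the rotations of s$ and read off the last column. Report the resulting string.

rank  rotation                   last
    0  $babaaabbaaaaababbabaabab  b
    1  aaaaababbabaabab$babaaabb  b
    2  aaaababbabaabab$babaaabba  a
    3  aaababbabaabab$babaaabbaa  a
    4  aaabbaaaaababbabaabab$bab  b
    5  aabab$babaaabbaaaaababbab  b
    6  aababbabaabab$babaaabbaaa  a
    7  aabbaaaaababbabaabab$baba  a
    8  ab$babaaabbaaaaababbabaab  b
    9  abaaabbaaaaababbabaabab$b  b
   10  abaabab$babaaabbaaaaababb  b
   11  abab$babaaabbaaaaababbaba  a
   12  ababbabaabab$babaaabbaaaa  a
   13  abbaaaaababbabaabab$babaa  a
   14  abbabaabab$babaaabbaaaaab  b
   15  b$babaaabbaaaaababbabaaba  a
   16  baaaaababbabaabab$babaaab  b
   17  baaabbaaaaababbabaabab$ba  a
   18  baabab$babaaabbaaaaababba  a
   19  bab$babaaabbaaaaababbabaa  a
   20  babaaabbaaaaababbabaabab$  $
   21  babaabab$babaaabbaaaaabab  b
   22  babbabaabab$babaaabbaaaaa  a
   23  bbaaaaababbabaabab$babaaa  a
   24  bbabaabab$babaaabbaaaaaba  a

bbaabbaabbbaaababaaa$baaa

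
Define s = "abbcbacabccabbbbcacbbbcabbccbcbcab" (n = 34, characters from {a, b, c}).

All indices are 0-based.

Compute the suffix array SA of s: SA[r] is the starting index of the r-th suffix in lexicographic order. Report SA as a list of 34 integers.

rank→(start, suffix):
  0 → (32, 'ab')
  1 → (11, 'abbbbcacbbbcabbccbcbcab')
  2 → (0, 'abbcbacabccabbbbcacbbbcabbccbcbcab')
  3 → (23, 'abbccbcbcab')
  4 → (7, 'abccabbbbcacbbbcabbccbcbcab')
  5 → (5, 'acabccabbbbcacbbbcabbccbcbcab')
  6 → (17, 'acbbbcabbccbcbcab')
  7 → (33, 'b')
  8 → (4, 'bacabccabbbbcacbbbcabbccbcbcab')
  9 → (12, 'bbbbcacbbbcabbccbcbcab')
  10 → (19, 'bbbcabbccbcbcab')
  11 → (13, 'bbbcacbbbcabbccbcbcab')
  12 → (20, 'bbcabbccbcbcab')
  13 → (14, 'bbcacbbbcabbccbcbcab')
  14 → (1, 'bbcbacabccabbbbcacbbbcabbccbcbcab')
  15 → (24, 'bbccbcbcab')
  16 → (30, 'bcab')
  17 → (21, 'bcabbccbcbcab')
  18 → (15, 'bcacbbbcabbccbcbcab')
  19 → (2, 'bcbacabccabbbbcacbbbcabbccbcbcab')
  20 → (28, 'bcbcab')
  21 → (8, 'bccabbbbcacbbbcabbccbcbcab')
  22 → (25, 'bccbcbcab')
  23 → (31, 'cab')
  24 → (10, 'cabbbbcacbbbcabbccbcbcab')
  25 → (22, 'cabbccbcbcab')
  26 → (6, 'cabccabbbbcacbbbcabbccbcbcab')
  27 → (16, 'cacbbbcabbccbcbcab')
  28 → (3, 'cbacabccabbbbcacbbbcabbccbcbcab')
  29 → (18, 'cbbbcabbccbcbcab')
  30 → (29, 'cbcab')
  31 → (27, 'cbcbcab')
  32 → (9, 'ccabbbbcacbbbcabbccbcbcab')
  33 → (26, 'ccbcbcab')

[32, 11, 0, 23, 7, 5, 17, 33, 4, 12, 19, 13, 20, 14, 1, 24, 30, 21, 15, 2, 28, 8, 25, 31, 10, 22, 6, 16, 3, 18, 29, 27, 9, 26]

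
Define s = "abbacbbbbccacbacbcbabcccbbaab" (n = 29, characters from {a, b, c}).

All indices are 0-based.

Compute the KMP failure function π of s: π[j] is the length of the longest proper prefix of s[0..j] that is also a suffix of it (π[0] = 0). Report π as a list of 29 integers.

π[0] = 0
j=1 s[j]='b': π[1]=0 (border '')
j=2 s[j]='b': π[2]=0 (border '')
j=3 s[j]='a': π[3]=1 (border 'a')
j=4 s[j]='c': k: 1→0; π[4]=0 (border '')
j=5 s[j]='b': π[5]=0 (border '')
j=6 s[j]='b': π[6]=0 (border '')
j=7 s[j]='b': π[7]=0 (border '')
j=8 s[j]='b': π[8]=0 (border '')
j=9 s[j]='c': π[9]=0 (border '')
j=10 s[j]='c': π[10]=0 (border '')
j=11 s[j]='a': π[11]=1 (border 'a')
j=12 s[j]='c': k: 1→0; π[12]=0 (border '')
j=13 s[j]='b': π[13]=0 (border '')
j=14 s[j]='a': π[14]=1 (border 'a')
j=15 s[j]='c': k: 1→0; π[15]=0 (border '')
j=16 s[j]='b': π[16]=0 (border '')
j=17 s[j]='c': π[17]=0 (border '')
j=18 s[j]='b': π[18]=0 (border '')
j=19 s[j]='a': π[19]=1 (border 'a')
j=20 s[j]='b': π[20]=2 (border 'ab')
j=21 s[j]='c': k: 2→0; π[21]=0 (border '')
j=22 s[j]='c': π[22]=0 (border '')
j=23 s[j]='c': π[23]=0 (border '')
j=24 s[j]='b': π[24]=0 (border '')
j=25 s[j]='b': π[25]=0 (border '')
j=26 s[j]='a': π[26]=1 (border 'a')
j=27 s[j]='a': k: 1→0; π[27]=1 (border 'a')
j=28 s[j]='b': π[28]=2 (border 'ab')

[0, 0, 0, 1, 0, 0, 0, 0, 0, 0, 0, 1, 0, 0, 1, 0, 0, 0, 0, 1, 2, 0, 0, 0, 0, 0, 1, 1, 2]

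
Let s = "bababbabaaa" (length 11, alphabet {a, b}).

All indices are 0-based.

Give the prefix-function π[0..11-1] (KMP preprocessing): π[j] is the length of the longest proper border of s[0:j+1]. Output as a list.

π[0] = 0
j=1 s[j]='a': π[1]=0 (border '')
j=2 s[j]='b': π[2]=1 (border 'b')
j=3 s[j]='a': π[3]=2 (border 'ba')
j=4 s[j]='b': π[4]=3 (border 'bab')
j=5 s[j]='b': k: 3→1→0; π[5]=1 (border 'b')
j=6 s[j]='a': π[6]=2 (border 'ba')
j=7 s[j]='b': π[7]=3 (border 'bab')
j=8 s[j]='a': π[8]=4 (border 'baba')
j=9 s[j]='a': k: 4→2→0; π[9]=0 (border '')
j=10 s[j]='a': π[10]=0 (border '')

[0, 0, 1, 2, 3, 1, 2, 3, 4, 0, 0]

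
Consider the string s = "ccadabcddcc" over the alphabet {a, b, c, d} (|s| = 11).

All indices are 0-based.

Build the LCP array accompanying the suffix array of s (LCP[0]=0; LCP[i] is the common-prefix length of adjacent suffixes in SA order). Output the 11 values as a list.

sorted suffixes:
  #0 SA[0]=4  'abcddcc'
  #1 SA[1]=2  'adabcddcc'
  #2 SA[2]=5  'bcddcc'
  #3 SA[3]=10  'c'
  #4 SA[4]=1  'cadabcddcc'
  #5 SA[5]=9  'cc'
  #6 SA[6]=0  'ccadabcddcc'
  #7 SA[7]=6  'cddcc'
  #8 SA[8]=3  'dabcddcc'
  #9 SA[9]=8  'dcc'
  #10 SA[10]=7  'ddcc'

SA = [4, 2, 5, 10, 1, 9, 0, 6, 3, 8, 7]
i: (SA[i-1],SA[i]) lcp shared
  1: (4,2) 1 'a'
  2: (2,5) 0 ''
  3: (5,10) 0 ''
  4: (10,1) 1 'c'
  5: (1,9) 1 'c'
  6: (9,0) 2 'cc'
  7: (0,6) 1 'c'
  8: (6,3) 0 ''
  9: (3,8) 1 'd'
  10: (8,7) 1 'd'

[0, 1, 0, 0, 1, 1, 2, 1, 0, 1, 1]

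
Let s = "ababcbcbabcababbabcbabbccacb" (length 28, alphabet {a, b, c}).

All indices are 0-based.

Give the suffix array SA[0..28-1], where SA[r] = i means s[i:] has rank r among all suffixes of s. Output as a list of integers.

rank | idx | suffix
   0 |  11 | ababbabcbabbccacb
   1 |   0 | ababcbcbabcababbabcbabbccacb
   2 |  13 | abbabcbabbccacb
   3 |  20 | abbccacb
   4 |   8 | abcababbabcbabbccacb
   5 |  16 | abcbabbccacb
   6 |   2 | abcbcbabcababbabcbabbccacb
   7 |  25 | acb
   8 |  27 | b
   9 |  12 | babbabcbabbccacb
  10 |  19 | babbccacb
  11 |   7 | babcababbabcbabbccacb
  12 |  15 | babcbabbccacb
  13 |   1 | babcbcbabcababbabcbabbccacb
  14 |  14 | bbabcbabbccacb
  15 |  21 | bbccacb
  16 |   9 | bcababbabcbabbccacb
  17 |  17 | bcbabbccacb
  18 |   5 | bcbabcababbabcbabbccacb
  19 |   3 | bcbcbabcababbabcbabbccacb
  20 |  22 | bccacb
  21 |  10 | cababbabcbabbccacb
  22 |  24 | cacb
  23 |  26 | cb
  24 |  18 | cbabbccacb
  25 |   6 | cbabcababbabcbabbccacb
  26 |   4 | cbcbabcababbabcbabbccacb
  27 |  23 | ccacb

[11, 0, 13, 20, 8, 16, 2, 25, 27, 12, 19, 7, 15, 1, 14, 21, 9, 17, 5, 3, 22, 10, 24, 26, 18, 6, 4, 23]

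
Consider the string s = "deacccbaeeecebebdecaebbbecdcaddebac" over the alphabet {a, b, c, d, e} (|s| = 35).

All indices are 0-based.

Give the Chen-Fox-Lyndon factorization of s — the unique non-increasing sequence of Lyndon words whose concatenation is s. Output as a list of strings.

["de", "acccbaeeecebebdecaebbbecdcaddeb", "ac"]

emit factor 1: 'de' (i=0, period=2)
emit factor 2: 'acccbaeeecebebdecaebbbecdcaddeb' (i=2, period=31)
emit factor 3: 'ac' (i=33, period=2)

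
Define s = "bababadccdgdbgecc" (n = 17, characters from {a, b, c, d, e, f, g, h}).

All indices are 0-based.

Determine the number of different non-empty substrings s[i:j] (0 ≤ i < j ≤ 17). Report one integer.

135

rank | idx | suffix
   0 |   1 | ababadccdgdbgecc
   1 |   3 | abadccdgdbgecc
   2 |   5 | adccdgdbgecc
   3 |   0 | bababadccdgdbgecc
   4 |   2 | babadccdgdbgecc
   5 |   4 | badccdgdbgecc
   6 |  12 | bgecc
   7 |  16 | c
   8 |  15 | cc
   9 |   7 | ccdgdbgecc
  10 |   8 | cdgdbgecc
  11 |  11 | dbgecc
  12 |   6 | dccdgdbgecc
  13 |   9 | dgdbgecc
  14 |  14 | ecc
  15 |  10 | gdbgecc
  16 |  13 | gecc

SA = [1, 3, 5, 0, 2, 4, 12, 16, 15, 7, 8, 11, 6, 9, 14, 10, 13]
i: (SA[i-1],SA[i]) lcp shared
  1: (1,3) 3 'aba'
  2: (3,5) 1 'a'
  3: (5,0) 0 ''
  4: (0,2) 4 'baba'
  5: (2,4) 2 'ba'
  6: (4,12) 1 'b'
  7: (12,16) 0 ''
  8: (16,15) 1 'c'
  9: (15,7) 2 'cc'
  10: (7,8) 1 'c'
  11: (8,11) 0 ''
  12: (11,6) 1 'd'
  13: (6,9) 1 'd'
  14: (9,14) 0 ''
  15: (14,10) 0 ''
  16: (10,13) 1 'g'

n(n+1)/2 = 17·18/2 = 153
Σ LCP = 0 + 3 + 1 + 0 + 4 + 2 + 1 + 0 + 1 + 2 + 1 + 0 + 1 + 1 + 0 + 0 + 1 = 18
distinct = 153 − 18 = 135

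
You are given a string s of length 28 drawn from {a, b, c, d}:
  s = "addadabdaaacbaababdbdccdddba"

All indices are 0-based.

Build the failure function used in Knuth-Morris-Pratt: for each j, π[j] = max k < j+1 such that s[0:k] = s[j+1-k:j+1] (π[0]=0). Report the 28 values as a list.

[0, 0, 0, 1, 2, 1, 0, 0, 1, 1, 1, 0, 0, 1, 1, 0, 1, 0, 0, 0, 0, 0, 0, 0, 0, 0, 0, 1]

π[0] = 0
j=1 s[j]='d': π[1]=0 (border '')
j=2 s[j]='d': π[2]=0 (border '')
j=3 s[j]='a': π[3]=1 (border 'a')
j=4 s[j]='d': π[4]=2 (border 'ad')
j=5 s[j]='a': k: 2→0; π[5]=1 (border 'a')
j=6 s[j]='b': k: 1→0; π[6]=0 (border '')
j=7 s[j]='d': π[7]=0 (border '')
j=8 s[j]='a': π[8]=1 (border 'a')
j=9 s[j]='a': k: 1→0; π[9]=1 (border 'a')
j=10 s[j]='a': k: 1→0; π[10]=1 (border 'a')
j=11 s[j]='c': k: 1→0; π[11]=0 (border '')
j=12 s[j]='b': π[12]=0 (border '')
j=13 s[j]='a': π[13]=1 (border 'a')
j=14 s[j]='a': k: 1→0; π[14]=1 (border 'a')
j=15 s[j]='b': k: 1→0; π[15]=0 (border '')
j=16 s[j]='a': π[16]=1 (border 'a')
j=17 s[j]='b': k: 1→0; π[17]=0 (border '')
j=18 s[j]='d': π[18]=0 (border '')
j=19 s[j]='b': π[19]=0 (border '')
j=20 s[j]='d': π[20]=0 (border '')
j=21 s[j]='c': π[21]=0 (border '')
j=22 s[j]='c': π[22]=0 (border '')
j=23 s[j]='d': π[23]=0 (border '')
j=24 s[j]='d': π[24]=0 (border '')
j=25 s[j]='d': π[25]=0 (border '')
j=26 s[j]='b': π[26]=0 (border '')
j=27 s[j]='a': π[27]=1 (border 'a')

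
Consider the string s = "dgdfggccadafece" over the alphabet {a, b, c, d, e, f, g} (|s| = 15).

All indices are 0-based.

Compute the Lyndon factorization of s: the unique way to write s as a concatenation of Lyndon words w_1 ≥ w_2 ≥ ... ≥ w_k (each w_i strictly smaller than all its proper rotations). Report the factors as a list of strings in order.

["dg", "dfgg", "c", "c", "adafece"]

emit factor 1: 'dg' (i=0, period=2)
emit factor 2: 'dfgg' (i=2, period=4)
emit factor 3: 'c' (i=6, period=1)
emit factor 4: 'c' (i=7, period=1)
emit factor 5: 'adafece' (i=8, period=7)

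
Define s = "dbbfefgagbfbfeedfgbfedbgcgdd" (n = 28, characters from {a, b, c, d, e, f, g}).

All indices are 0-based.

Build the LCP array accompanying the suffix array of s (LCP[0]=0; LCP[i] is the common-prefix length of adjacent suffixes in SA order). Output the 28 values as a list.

[0, 0, 1, 2, 3, 3, 1, 0, 0, 1, 2, 1, 1, 0, 2, 1, 1, 0, 1, 2, 2, 1, 2, 0, 1, 3, 1, 1]

rank→(start, suffix):
  0 → (7, 'agbfbfeedfgbfedbgcgdd')
  1 → (1, 'bbfefgagbfbfeedfgbfedbgcgdd')
  2 → (9, 'bfbfeedfgbfedbgcgdd')
  3 → (18, 'bfedbgcgdd')
  4 → (11, 'bfeedfgbfedbgcgdd')
  5 → (2, 'bfefgagbfbfeedfgbfedbgcgdd')
  6 → (22, 'bgcgdd')
  7 → (24, 'cgdd')
  8 → (27, 'd')
  9 → (0, 'dbbfefgagbfbfeedfgbfedbgcgdd')
  10 → (21, 'dbgcgdd')
  11 → (26, 'dd')
  12 → (15, 'dfgbfedbgcgdd')
  13 → (20, 'edbgcgdd')
  14 → (14, 'edfgbfedbgcgdd')
  15 → (13, 'eedfgbfedbgcgdd')
  16 → (4, 'efgagbfbfeedfgbfedbgcgdd')
  17 → (10, 'fbfeedfgbfedbgcgdd')
  18 → (19, 'fedbgcgdd')
  19 → (12, 'feedfgbfedbgcgdd')
  20 → (3, 'fefgagbfbfeedfgbfedbgcgdd')
  21 → (5, 'fgagbfbfeedfgbfedbgcgdd')
  22 → (16, 'fgbfedbgcgdd')
  23 → (6, 'gagbfbfeedfgbfedbgcgdd')
  24 → (8, 'gbfbfeedfgbfedbgcgdd')
  25 → (17, 'gbfedbgcgdd')
  26 → (23, 'gcgdd')
  27 → (25, 'gdd')

SA = [7, 1, 9, 18, 11, 2, 22, 24, 27, 0, 21, 26, 15, 20, 14, 13, 4, 10, 19, 12, 3, 5, 16, 6, 8, 17, 23, 25]
[i] adj suffixes → lcp
  [1] 7/1 → 0 ('')
  [2] 1/9 → 1 ('b')
  [3] 9/18 → 2 ('bf')
  [4] 18/11 → 3 ('bfe')
  [5] 11/2 → 3 ('bfe')
  [6] 2/22 → 1 ('b')
  [7] 22/24 → 0 ('')
  [8] 24/27 → 0 ('')
  [9] 27/0 → 1 ('d')
  [10] 0/21 → 2 ('db')
  [11] 21/26 → 1 ('d')
  [12] 26/15 → 1 ('d')
  [13] 15/20 → 0 ('')
  [14] 20/14 → 2 ('ed')
  [15] 14/13 → 1 ('e')
  [16] 13/4 → 1 ('e')
  [17] 4/10 → 0 ('')
  [18] 10/19 → 1 ('f')
  [19] 19/12 → 2 ('fe')
  [20] 12/3 → 2 ('fe')
  [21] 3/5 → 1 ('f')
  [22] 5/16 → 2 ('fg')
  [23] 16/6 → 0 ('')
  [24] 6/8 → 1 ('g')
  [25] 8/17 → 3 ('gbf')
  [26] 17/23 → 1 ('g')
  [27] 23/25 → 1 ('g')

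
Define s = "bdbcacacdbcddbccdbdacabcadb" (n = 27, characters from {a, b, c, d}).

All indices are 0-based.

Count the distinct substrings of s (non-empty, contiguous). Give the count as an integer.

sorted suffixes:
  #0 SA[0]=21  'abcadb'
  #1 SA[1]=19  'acabcadb'
  #2 SA[2]=4  'acacdbcddbccdbdacabcadb'
  #3 SA[3]=6  'acdbcddbccdbdacabcadb'
  #4 SA[4]=24  'adb'
  #5 SA[5]=26  'b'
  #6 SA[6]=2  'bcacacdbcddbccdbdacabcadb'
  #7 SA[7]=22  'bcadb'
  #8 SA[8]=13  'bccdbdacabcadb'
  #9 SA[9]=9  'bcddbccdbdacabcadb'
  #10 SA[10]=17  'bdacabcadb'
  #11 SA[11]=0  'bdbcacacdbcddbccdbdacabcadb'
  #12 SA[12]=20  'cabcadb'
  #13 SA[13]=3  'cacacdbcddbccdbdacabcadb'
  #14 SA[14]=5  'cacdbcddbccdbdacabcadb'
  #15 SA[15]=23  'cadb'
  #16 SA[16]=14  'ccdbdacabcadb'
  #17 SA[17]=7  'cdbcddbccdbdacabcadb'
  #18 SA[18]=15  'cdbdacabcadb'
  #19 SA[19]=10  'cddbccdbdacabcadb'
  #20 SA[20]=18  'dacabcadb'
  #21 SA[21]=25  'db'
  #22 SA[22]=1  'dbcacacdbcddbccdbdacabcadb'
  #23 SA[23]=12  'dbccdbdacabcadb'
  #24 SA[24]=8  'dbcddbccdbdacabcadb'
  #25 SA[25]=16  'dbdacabcadb'
  #26 SA[26]=11  'ddbccdbdacabcadb'

SA = [21, 19, 4, 6, 24, 26, 2, 22, 13, 9, 17, 0, 20, 3, 5, 23, 14, 7, 15, 10, 18, 25, 1, 12, 8, 16, 11]
i: (SA[i-1],SA[i]) lcp shared
  1: (21,19) 1 'a'
  2: (19,4) 3 'aca'
  3: (4,6) 2 'ac'
  4: (6,24) 1 'a'
  5: (24,26) 0 ''
  6: (26,2) 1 'b'
  7: (2,22) 3 'bca'
  8: (22,13) 2 'bc'
  9: (13,9) 2 'bc'
  10: (9,17) 1 'b'
  11: (17,0) 2 'bd'
  12: (0,20) 0 ''
  13: (20,3) 2 'ca'
  14: (3,5) 3 'cac'
  15: (5,23) 2 'ca'
  16: (23,14) 1 'c'
  17: (14,7) 1 'c'
  18: (7,15) 3 'cdb'
  19: (15,10) 2 'cd'
  20: (10,18) 0 ''
  21: (18,25) 1 'd'
  22: (25,1) 2 'db'
  23: (1,12) 3 'dbc'
  24: (12,8) 3 'dbc'
  25: (8,16) 2 'db'
  26: (16,11) 1 'd'

n(n+1)/2 = 27·28/2 = 378
Σ LCP = 0 + 1 + 3 + 2 + 1 + 0 + 1 + 3 + 2 + 2 + 1 + 2 + 0 + 2 + 3 + 2 + 1 + 1 + 3 + 2 + 0 + 1 + 2 + 3 + 3 + 2 + 1 = 44
distinct = 378 − 44 = 334

334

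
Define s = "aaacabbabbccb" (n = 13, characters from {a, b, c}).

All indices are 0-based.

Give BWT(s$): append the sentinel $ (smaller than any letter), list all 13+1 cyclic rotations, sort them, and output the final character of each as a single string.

rank  rotation        last
    0  $aaacabbabbccb  b
    1  aaacabbabbccb$  $
    2  aacabbabbccb$a  a
    3  abbabbccb$aaac  c
    4  abbccb$aaacabb  b
    5  acabbabbccb$aa  a
    6  b$aaacabbabbcc  c
    7  babbccb$aaacab  b
    8  bbabbccb$aaaca  a
    9  bbccb$aaacabba  a
   10  bccb$aaacabbab  b
   11  cabbabbccb$aaa  a
   12  cb$aaacabbabbc  c
   13  ccb$aaacabbabb  b

b$acbacbaabacb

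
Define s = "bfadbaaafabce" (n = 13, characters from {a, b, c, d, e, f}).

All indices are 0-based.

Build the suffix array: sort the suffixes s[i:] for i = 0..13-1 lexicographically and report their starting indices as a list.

rank | idx | suffix
   0 |   5 | aaafabce
   1 |   6 | aafabce
   2 |   9 | abce
   3 |   2 | adbaaafabce
   4 |   7 | afabce
   5 |   4 | baaafabce
   6 |  10 | bce
   7 |   0 | bfadbaaafabce
   8 |  11 | ce
   9 |   3 | dbaaafabce
  10 |  12 | e
  11 |   8 | fabce
  12 |   1 | fadbaaafabce

[5, 6, 9, 2, 7, 4, 10, 0, 11, 3, 12, 8, 1]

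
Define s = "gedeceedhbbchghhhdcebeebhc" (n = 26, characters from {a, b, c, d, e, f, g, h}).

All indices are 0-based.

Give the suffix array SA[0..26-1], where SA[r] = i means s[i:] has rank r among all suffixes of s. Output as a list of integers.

sorted suffixes:
  #0 SA[0]=9  'bbchghhhdcebeebhc'
  #1 SA[1]=10  'bchghhhdcebeebhc'
  #2 SA[2]=20  'beebhc'
  #3 SA[3]=23  'bhc'
  #4 SA[4]=25  'c'
  #5 SA[5]=18  'cebeebhc'
  #6 SA[6]=4  'ceedhbbchghhhdcebeebhc'
  #7 SA[7]=11  'chghhhdcebeebhc'
  #8 SA[8]=17  'dcebeebhc'
  #9 SA[9]=2  'deceedhbbchghhhdcebeebhc'
  #10 SA[10]=7  'dhbbchghhhdcebeebhc'
  #11 SA[11]=19  'ebeebhc'
  #12 SA[12]=22  'ebhc'
  #13 SA[13]=3  'eceedhbbchghhhdcebeebhc'
  #14 SA[14]=1  'edeceedhbbchghhhdcebeebhc'
  #15 SA[15]=6  'edhbbchghhhdcebeebhc'
  #16 SA[16]=21  'eebhc'
  #17 SA[17]=5  'eedhbbchghhhdcebeebhc'
  #18 SA[18]=0  'gedeceedhbbchghhhdcebeebhc'
  #19 SA[19]=13  'ghhhdcebeebhc'
  #20 SA[20]=8  'hbbchghhhdcebeebhc'
  #21 SA[21]=24  'hc'
  #22 SA[22]=16  'hdcebeebhc'
  #23 SA[23]=12  'hghhhdcebeebhc'
  #24 SA[24]=15  'hhdcebeebhc'
  #25 SA[25]=14  'hhhdcebeebhc'

[9, 10, 20, 23, 25, 18, 4, 11, 17, 2, 7, 19, 22, 3, 1, 6, 21, 5, 0, 13, 8, 24, 16, 12, 15, 14]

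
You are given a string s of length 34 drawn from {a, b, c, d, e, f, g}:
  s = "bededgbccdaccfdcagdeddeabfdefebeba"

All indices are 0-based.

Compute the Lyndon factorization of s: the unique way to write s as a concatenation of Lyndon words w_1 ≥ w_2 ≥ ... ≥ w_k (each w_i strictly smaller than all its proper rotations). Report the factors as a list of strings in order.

["bededg", "bccd", "accfdcagdedde", "abfdefebeb", "a"]

emit factor 1: 'bededg' (i=0, period=6)
emit factor 2: 'bccd' (i=6, period=4)
emit factor 3: 'accfdcagdedde' (i=10, period=13)
emit factor 4: 'abfdefebeb' (i=23, period=10)
emit factor 5: 'a' (i=33, period=1)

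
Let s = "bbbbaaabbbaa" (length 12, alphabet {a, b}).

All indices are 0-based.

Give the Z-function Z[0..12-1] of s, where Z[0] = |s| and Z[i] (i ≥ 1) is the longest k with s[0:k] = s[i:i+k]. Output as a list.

[12, 3, 2, 1, 0, 0, 0, 3, 2, 1, 0, 0]

Z[0]=12
i=1: outside box; Z[1]=3 grow→box=[1,4)
i=2: min(r-i=2, Z[1]=3)=2; Z[2]=2
i=3: min(r-i=1, Z[2]=2)=1; Z[3]=1
i=4: outside box; Z[4]=0
i=5: outside box; Z[5]=0
i=6: outside box; Z[6]=0
i=7: outside box; Z[7]=3 grow→box=[7,10)
i=8: min(r-i=2, Z[1]=3)=2; Z[8]=2
i=9: min(r-i=1, Z[2]=2)=1; Z[9]=1
i=10: outside box; Z[10]=0
i=11: outside box; Z[11]=0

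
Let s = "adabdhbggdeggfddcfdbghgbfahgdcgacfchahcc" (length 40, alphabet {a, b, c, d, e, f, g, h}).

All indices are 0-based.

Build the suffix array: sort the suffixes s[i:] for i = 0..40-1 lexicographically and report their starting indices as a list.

[2, 31, 0, 36, 25, 3, 23, 6, 19, 39, 38, 32, 16, 29, 34, 1, 18, 15, 28, 14, 9, 4, 10, 24, 33, 17, 13, 30, 22, 27, 8, 12, 7, 11, 20, 35, 5, 37, 21, 26]

rank→(start, suffix):
  0 → (2, 'abdhbggdeggfddcfdbghgbfahgdcgacfchahcc')
  1 → (31, 'acfchahcc')
  2 → (0, 'adabdhbggdeggfddcfdbghgbfahgdcgacfchahcc')
  3 → (36, 'ahcc')
  4 → (25, 'ahgdcgacfchahcc')
  5 → (3, 'bdhbggdeggfddcfdbghgbfahgdcgacfchahcc')
  6 → (23, 'bfahgdcgacfchahcc')
  7 → (6, 'bggdeggfddcfdbghgbfahgdcgacfchahcc')
  8 → (19, 'bghgbfahgdcgacfchahcc')
  9 → (39, 'c')
  10 → (38, 'cc')
  11 → (32, 'cfchahcc')
  12 → (16, 'cfdbghgbfahgdcgacfchahcc')
  13 → (29, 'cgacfchahcc')
  14 → (34, 'chahcc')
  15 → (1, 'dabdhbggdeggfddcfdbghgbfahgdcgacfchahcc')
  16 → (18, 'dbghgbfahgdcgacfchahcc')
  17 → (15, 'dcfdbghgbfahgdcgacfchahcc')
  18 → (28, 'dcgacfchahcc')
  19 → (14, 'ddcfdbghgbfahgdcgacfchahcc')
  20 → (9, 'deggfddcfdbghgbfahgdcgacfchahcc')
  21 → (4, 'dhbggdeggfddcfdbghgbfahgdcgacfchahcc')
  22 → (10, 'eggfddcfdbghgbfahgdcgacfchahcc')
  23 → (24, 'fahgdcgacfchahcc')
  24 → (33, 'fchahcc')
  25 → (17, 'fdbghgbfahgdcgacfchahcc')
  26 → (13, 'fddcfdbghgbfahgdcgacfchahcc')
  27 → (30, 'gacfchahcc')
  28 → (22, 'gbfahgdcgacfchahcc')
  29 → (27, 'gdcgacfchahcc')
  30 → (8, 'gdeggfddcfdbghgbfahgdcgacfchahcc')
  31 → (12, 'gfddcfdbghgbfahgdcgacfchahcc')
  32 → (7, 'ggdeggfddcfdbghgbfahgdcgacfchahcc')
  33 → (11, 'ggfddcfdbghgbfahgdcgacfchahcc')
  34 → (20, 'ghgbfahgdcgacfchahcc')
  35 → (35, 'hahcc')
  36 → (5, 'hbggdeggfddcfdbghgbfahgdcgacfchahcc')
  37 → (37, 'hcc')
  38 → (21, 'hgbfahgdcgacfchahcc')
  39 → (26, 'hgdcgacfchahcc')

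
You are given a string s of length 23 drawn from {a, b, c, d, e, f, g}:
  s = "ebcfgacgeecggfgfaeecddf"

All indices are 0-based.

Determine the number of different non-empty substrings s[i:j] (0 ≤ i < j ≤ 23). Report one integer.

254

rank→(start, suffix):
  0 → (5, 'acgeecggfgfaeecddf')
  1 → (16, 'aeecddf')
  2 → (1, 'bcfgacgeecggfgfaeecddf')
  3 → (19, 'cddf')
  4 → (2, 'cfgacgeecggfgfaeecddf')
  5 → (6, 'cgeecggfgfaeecddf')
  6 → (10, 'cggfgfaeecddf')
  7 → (20, 'ddf')
  8 → (21, 'df')
  9 → (0, 'ebcfgacgeecggfgfaeecddf')
  10 → (18, 'ecddf')
  11 → (9, 'ecggfgfaeecddf')
  12 → (17, 'eecddf')
  13 → (8, 'eecggfgfaeecddf')
  14 → (22, 'f')
  15 → (15, 'faeecddf')
  16 → (3, 'fgacgeecggfgfaeecddf')
  17 → (13, 'fgfaeecddf')
  18 → (4, 'gacgeecggfgfaeecddf')
  19 → (7, 'geecggfgfaeecddf')
  20 → (14, 'gfaeecddf')
  21 → (12, 'gfgfaeecddf')
  22 → (11, 'ggfgfaeecddf')

SA = [5, 16, 1, 19, 2, 6, 10, 20, 21, 0, 18, 9, 17, 8, 22, 15, 3, 13, 4, 7, 14, 12, 11]
i: (SA[i-1],SA[i]) lcp shared
  1: (5,16) 1 'a'
  2: (16,1) 0 ''
  3: (1,19) 0 ''
  4: (19,2) 1 'c'
  5: (2,6) 1 'c'
  6: (6,10) 2 'cg'
  7: (10,20) 0 ''
  8: (20,21) 1 'd'
  9: (21,0) 0 ''
  10: (0,18) 1 'e'
  11: (18,9) 2 'ec'
  12: (9,17) 1 'e'
  13: (17,8) 3 'eec'
  14: (8,22) 0 ''
  15: (22,15) 1 'f'
  16: (15,3) 1 'f'
  17: (3,13) 2 'fg'
  18: (13,4) 0 ''
  19: (4,7) 1 'g'
  20: (7,14) 1 'g'
  21: (14,12) 2 'gf'
  22: (12,11) 1 'g'

n(n+1)/2 = 23·24/2 = 276
Σ LCP = 0 + 1 + 0 + 0 + 1 + 1 + 2 + 0 + 1 + 0 + 1 + 2 + 1 + 3 + 0 + 1 + 1 + 2 + 0 + 1 + 1 + 2 + 1 = 22
distinct = 276 − 22 = 254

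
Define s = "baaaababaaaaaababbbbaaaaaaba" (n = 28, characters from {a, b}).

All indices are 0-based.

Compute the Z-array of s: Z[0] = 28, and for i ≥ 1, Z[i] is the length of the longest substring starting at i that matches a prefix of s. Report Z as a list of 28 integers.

Z[0]=28
i=1: outside box; Z[1]=0
i=2: outside box; Z[2]=0
i=3: outside box; Z[3]=0
i=4: outside box; Z[4]=0
i=5: outside box; Z[5]=2 extend→box=[5,7)
i=6: min(r-i=1, Z[1]=0)=0; Z[6]=0
i=7: outside box; Z[7]=5 extend→box=[7,12)
i=8: min(r-i=4, Z[1]=0)=0; Z[8]=0
i=9: min(r-i=3, Z[2]=0)=0; Z[9]=0
i=10: min(r-i=2, Z[3]=0)=0; Z[10]=0
i=11: min(r-i=1, Z[4]=0)=0; Z[11]=0
i=12: outside box; Z[12]=0
i=13: outside box; Z[13]=0
i=14: outside box; Z[14]=2 extend→box=[14,16)
i=15: min(r-i=1, Z[1]=0)=0; Z[15]=0
i=16: outside box; Z[16]=1 extend→box=[16,17)
i=17: outside box; Z[17]=1 extend→box=[17,18)
i=18: outside box; Z[18]=1 extend→box=[18,19)
i=19: outside box; Z[19]=5 extend→box=[19,24)
i=20: min(r-i=4, Z[1]=0)=0; Z[20]=0
i=21: min(r-i=3, Z[2]=0)=0; Z[21]=0
i=22: min(r-i=2, Z[3]=0)=0; Z[22]=0
i=23: min(r-i=1, Z[4]=0)=0; Z[23]=0
i=24: outside box; Z[24]=0
i=25: outside box; Z[25]=0
i=26: outside box; Z[26]=2 extend→box=[26,28)
i=27: min(r-i=1, Z[1]=0)=0; Z[27]=0

[28, 0, 0, 0, 0, 2, 0, 5, 0, 0, 0, 0, 0, 0, 2, 0, 1, 1, 1, 5, 0, 0, 0, 0, 0, 0, 2, 0]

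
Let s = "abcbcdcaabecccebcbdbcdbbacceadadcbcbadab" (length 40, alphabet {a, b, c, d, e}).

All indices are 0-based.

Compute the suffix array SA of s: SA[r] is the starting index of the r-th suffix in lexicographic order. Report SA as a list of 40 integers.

sorted suffixes:
  #0 SA[0]=7  'aabecccebcbdbcdbbacceadadcbcbadab'
  #1 SA[1]=38  'ab'
  #2 SA[2]=0  'abcbcdcaabecccebcbdbcdbbacceadadcbcbadab'
  #3 SA[3]=8  'abecccebcbdbcdbbacceadadcbcbadab'
  #4 SA[4]=24  'acceadadcbcbadab'
  #5 SA[5]=36  'adab'
  #6 SA[6]=28  'adadcbcbadab'
  #7 SA[7]=30  'adcbcbadab'
  #8 SA[8]=39  'b'
  #9 SA[9]=23  'bacceadadcbcbadab'
  #10 SA[10]=35  'badab'
  #11 SA[11]=22  'bbacceadadcbcbadab'
  #12 SA[12]=33  'bcbadab'
  #13 SA[13]=1  'bcbcdcaabecccebcbdbcdbbacceadadcbcbadab'
  #14 SA[14]=15  'bcbdbcdbbacceadadcbcbadab'
  #15 SA[15]=19  'bcdbbacceadadcbcbadab'
  #16 SA[16]=3  'bcdcaabecccebcbdbcdbbacceadadcbcbadab'
  #17 SA[17]=17  'bdbcdbbacceadadcbcbadab'
  #18 SA[18]=9  'becccebcbdbcdbbacceadadcbcbadab'
  #19 SA[19]=6  'caabecccebcbdbcdbbacceadadcbcbadab'
  #20 SA[20]=34  'cbadab'
  #21 SA[21]=32  'cbcbadab'
  #22 SA[22]=2  'cbcdcaabecccebcbdbcdbbacceadadcbcbadab'
  #23 SA[23]=16  'cbdbcdbbacceadadcbcbadab'
  #24 SA[24]=11  'cccebcbdbcdbbacceadadcbcbadab'
  #25 SA[25]=25  'cceadadcbcbadab'
  #26 SA[26]=12  'ccebcbdbcdbbacceadadcbcbadab'
  #27 SA[27]=20  'cdbbacceadadcbcbadab'
  #28 SA[28]=4  'cdcaabecccebcbdbcdbbacceadadcbcbadab'
  #29 SA[29]=26  'ceadadcbcbadab'
  #30 SA[30]=13  'cebcbdbcdbbacceadadcbcbadab'
  #31 SA[31]=37  'dab'
  #32 SA[32]=29  'dadcbcbadab'
  #33 SA[33]=21  'dbbacceadadcbcbadab'
  #34 SA[34]=18  'dbcdbbacceadadcbcbadab'
  #35 SA[35]=5  'dcaabecccebcbdbcdbbacceadadcbcbadab'
  #36 SA[36]=31  'dcbcbadab'
  #37 SA[37]=27  'eadadcbcbadab'
  #38 SA[38]=14  'ebcbdbcdbbacceadadcbcbadab'
  #39 SA[39]=10  'ecccebcbdbcdbbacceadadcbcbadab'

[7, 38, 0, 8, 24, 36, 28, 30, 39, 23, 35, 22, 33, 1, 15, 19, 3, 17, 9, 6, 34, 32, 2, 16, 11, 25, 12, 20, 4, 26, 13, 37, 29, 21, 18, 5, 31, 27, 14, 10]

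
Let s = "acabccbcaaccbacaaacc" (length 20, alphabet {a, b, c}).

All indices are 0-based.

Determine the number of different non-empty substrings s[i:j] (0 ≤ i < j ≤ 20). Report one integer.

sorted suffixes:
  #0 SA[0]=15  'aaacc'
  #1 SA[1]=16  'aacc'
  #2 SA[2]=8  'aaccbacaaacc'
  #3 SA[3]=2  'abccbcaaccbacaaacc'
  #4 SA[4]=13  'acaaacc'
  #5 SA[5]=0  'acabccbcaaccbacaaacc'
  #6 SA[6]=17  'acc'
  #7 SA[7]=9  'accbacaaacc'
  #8 SA[8]=12  'bacaaacc'
  #9 SA[9]=6  'bcaaccbacaaacc'
  #10 SA[10]=3  'bccbcaaccbacaaacc'
  #11 SA[11]=19  'c'
  #12 SA[12]=14  'caaacc'
  #13 SA[13]=7  'caaccbacaaacc'
  #14 SA[14]=1  'cabccbcaaccbacaaacc'
  #15 SA[15]=11  'cbacaaacc'
  #16 SA[16]=5  'cbcaaccbacaaacc'
  #17 SA[17]=18  'cc'
  #18 SA[18]=10  'ccbacaaacc'
  #19 SA[19]=4  'ccbcaaccbacaaacc'

SA = [15, 16, 8, 2, 13, 0, 17, 9, 12, 6, 3, 19, 14, 7, 1, 11, 5, 18, 10, 4]
rank  pair      lcp
   1  s[15:],s[16:]  2  'aa'
   2  s[16:],s[8:]  4  'aacc'
   3  s[8:],s[2:]  1  'a'
   4  s[2:],s[13:]  1  'a'
   5  s[13:],s[0:]  3  'aca'
   6  s[0:],s[17:]  2  'ac'
   7  s[17:],s[9:]  3  'acc'
   8  s[9:],s[12:]  0  ''
   9  s[12:],s[6:]  1  'b'
  10  s[6:],s[3:]  2  'bc'
  11  s[3:],s[19:]  0  ''
  12  s[19:],s[14:]  1  'c'
  13  s[14:],s[7:]  3  'caa'
  14  s[7:],s[1:]  2  'ca'
  15  s[1:],s[11:]  1  'c'
  16  s[11:],s[5:]  2  'cb'
  17  s[5:],s[18:]  1  'c'
  18  s[18:],s[10:]  2  'cc'
  19  s[10:],s[4:]  3  'ccb'

n(n+1)/2 = 20·21/2 = 210
Σ LCP = 0 + 2 + 4 + 1 + 1 + 3 + 2 + 3 + 0 + 1 + 2 + 0 + 1 + 3 + 2 + 1 + 2 + 1 + 2 + 3 = 34
distinct = 210 − 34 = 176

176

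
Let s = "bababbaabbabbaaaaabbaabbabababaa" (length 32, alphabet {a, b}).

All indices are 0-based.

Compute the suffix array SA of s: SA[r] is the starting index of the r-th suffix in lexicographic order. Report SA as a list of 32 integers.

[31, 30, 13, 14, 15, 16, 20, 6, 28, 26, 24, 1, 10, 17, 3, 21, 7, 29, 12, 19, 5, 27, 25, 23, 0, 9, 2, 11, 18, 4, 22, 8]

rank→(start, suffix):
  0 → (31, 'a')
  1 → (30, 'aa')
  2 → (13, 'aaaaabbaabbabababaa')
  3 → (14, 'aaaabbaabbabababaa')
  4 → (15, 'aaabbaabbabababaa')
  5 → (16, 'aabbaabbabababaa')
  6 → (20, 'aabbabababaa')
  7 → (6, 'aabbabbaaaaabbaabbabababaa')
  8 → (28, 'abaa')
  9 → (26, 'ababaa')
  10 → (24, 'abababaa')
  11 → (1, 'ababbaabbabbaaaaabbaabbabababaa')
  12 → (10, 'abbaaaaabbaabbabababaa')
  13 → (17, 'abbaabbabababaa')
  14 → (3, 'abbaabbabbaaaaabbaabbabababaa')
  15 → (21, 'abbabababaa')
  16 → (7, 'abbabbaaaaabbaabbabababaa')
  17 → (29, 'baa')
  18 → (12, 'baaaaabbaabbabababaa')
  19 → (19, 'baabbabababaa')
  20 → (5, 'baabbabbaaaaabbaabbabababaa')
  21 → (27, 'babaa')
  22 → (25, 'bababaa')
  23 → (23, 'babababaa')
  24 → (0, 'bababbaabbabbaaaaabbaabbabababaa')
  25 → (9, 'babbaaaaabbaabbabababaa')
  26 → (2, 'babbaabbabbaaaaabbaabbabababaa')
  27 → (11, 'bbaaaaabbaabbabababaa')
  28 → (18, 'bbaabbabababaa')
  29 → (4, 'bbaabbabbaaaaabbaabbabababaa')
  30 → (22, 'bbabababaa')
  31 → (8, 'bbabbaaaaabbaabbabababaa')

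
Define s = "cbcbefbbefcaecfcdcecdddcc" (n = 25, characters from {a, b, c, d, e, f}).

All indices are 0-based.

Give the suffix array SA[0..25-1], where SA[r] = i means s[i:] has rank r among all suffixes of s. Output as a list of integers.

[11, 6, 1, 3, 7, 24, 10, 0, 2, 23, 15, 19, 17, 13, 22, 16, 21, 20, 18, 12, 4, 8, 5, 9, 14]

rank | idx | suffix
   0 |  11 | aecfcdcecdddcc
   1 |   6 | bbefcaecfcdcecdddcc
   2 |   1 | bcbefbbefcaecfcdcecdddcc
   3 |   3 | befbbefcaecfcdcecdddcc
   4 |   7 | befcaecfcdcecdddcc
   5 |  24 | c
   6 |  10 | caecfcdcecdddcc
   7 |   0 | cbcbefbbefcaecfcdcecdddcc
   8 |   2 | cbefbbefcaecfcdcecdddcc
   9 |  23 | cc
  10 |  15 | cdcecdddcc
  11 |  19 | cdddcc
  12 |  17 | cecdddcc
  13 |  13 | cfcdcecdddcc
  14 |  22 | dcc
  15 |  16 | dcecdddcc
  16 |  21 | ddcc
  17 |  20 | dddcc
  18 |  18 | ecdddcc
  19 |  12 | ecfcdcecdddcc
  20 |   4 | efbbefcaecfcdcecdddcc
  21 |   8 | efcaecfcdcecdddcc
  22 |   5 | fbbefcaecfcdcecdddcc
  23 |   9 | fcaecfcdcecdddcc
  24 |  14 | fcdcecdddcc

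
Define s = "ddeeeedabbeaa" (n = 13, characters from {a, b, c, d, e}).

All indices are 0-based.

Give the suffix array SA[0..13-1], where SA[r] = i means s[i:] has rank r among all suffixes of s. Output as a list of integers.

rank→(start, suffix):
  0 → (12, 'a')
  1 → (11, 'aa')
  2 → (7, 'abbeaa')
  3 → (8, 'bbeaa')
  4 → (9, 'beaa')
  5 → (6, 'dabbeaa')
  6 → (0, 'ddeeeedabbeaa')
  7 → (1, 'deeeedabbeaa')
  8 → (10, 'eaa')
  9 → (5, 'edabbeaa')
  10 → (4, 'eedabbeaa')
  11 → (3, 'eeedabbeaa')
  12 → (2, 'eeeedabbeaa')

[12, 11, 7, 8, 9, 6, 0, 1, 10, 5, 4, 3, 2]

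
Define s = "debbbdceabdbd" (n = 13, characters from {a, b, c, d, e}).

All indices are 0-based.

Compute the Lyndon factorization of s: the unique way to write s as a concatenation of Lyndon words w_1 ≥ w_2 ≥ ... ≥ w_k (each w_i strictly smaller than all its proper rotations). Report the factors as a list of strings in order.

emit factor 1: 'de' (i=0, period=2)
emit factor 2: 'bbbdce' (i=2, period=6)
emit factor 3: 'abdbd' (i=8, period=5)

["de", "bbbdce", "abdbd"]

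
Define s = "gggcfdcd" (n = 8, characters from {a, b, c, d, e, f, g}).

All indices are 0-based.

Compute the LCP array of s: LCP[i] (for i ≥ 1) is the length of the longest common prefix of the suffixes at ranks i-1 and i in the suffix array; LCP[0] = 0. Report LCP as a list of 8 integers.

sorted suffixes:
  #0 SA[0]=6  'cd'
  #1 SA[1]=3  'cfdcd'
  #2 SA[2]=7  'd'
  #3 SA[3]=5  'dcd'
  #4 SA[4]=4  'fdcd'
  #5 SA[5]=2  'gcfdcd'
  #6 SA[6]=1  'ggcfdcd'
  #7 SA[7]=0  'gggcfdcd'

SA = [6, 3, 7, 5, 4, 2, 1, 0]
rank  pair      lcp
   1  s[6:],s[3:]  1  'c'
   2  s[3:],s[7:]  0  ''
   3  s[7:],s[5:]  1  'd'
   4  s[5:],s[4:]  0  ''
   5  s[4:],s[2:]  0  ''
   6  s[2:],s[1:]  1  'g'
   7  s[1:],s[0:]  2  'gg'

[0, 1, 0, 1, 0, 0, 1, 2]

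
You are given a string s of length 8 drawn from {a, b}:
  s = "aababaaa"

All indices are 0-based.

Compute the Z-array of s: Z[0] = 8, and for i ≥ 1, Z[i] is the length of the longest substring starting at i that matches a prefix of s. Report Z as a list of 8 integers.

[8, 1, 0, 1, 0, 2, 2, 1]

Z[0]=8
i=1: i≥r, start 0; Z[1]=1 scan→box=[1,2)
i=2: i≥r, start 0; Z[2]=0
i=3: i≥r, start 0; Z[3]=1 scan→box=[3,4)
i=4: i≥r, start 0; Z[4]=0
i=5: i≥r, start 0; Z[5]=2 scan→box=[5,7)
i=6: min(r-i=1, Z[1]=1)=1; Z[6]=2 scan→box=[6,8)
i=7: min(r-i=1, Z[1]=1)=1; Z[7]=1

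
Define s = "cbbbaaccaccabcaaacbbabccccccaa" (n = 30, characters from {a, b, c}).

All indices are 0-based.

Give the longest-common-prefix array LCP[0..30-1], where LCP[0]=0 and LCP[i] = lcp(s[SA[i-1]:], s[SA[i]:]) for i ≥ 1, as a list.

sorted suffixes:
  #0 SA[0]=29  'a'
  #1 SA[1]=28  'aa'
  #2 SA[2]=14  'aaacbbabccccccaa'
  #3 SA[3]=15  'aacbbabccccccaa'
  #4 SA[4]=4  'aaccaccabcaaacbbabccccccaa'
  #5 SA[5]=11  'abcaaacbbabccccccaa'
  #6 SA[6]=20  'abccccccaa'
  #7 SA[7]=16  'acbbabccccccaa'
  #8 SA[8]=8  'accabcaaacbbabccccccaa'
  #9 SA[9]=5  'accaccabcaaacbbabccccccaa'
  #10 SA[10]=3  'baaccaccabcaaacbbabccccccaa'
  #11 SA[11]=19  'babccccccaa'
  #12 SA[12]=2  'bbaaccaccabcaaacbbabccccccaa'
  #13 SA[13]=18  'bbabccccccaa'
  #14 SA[14]=1  'bbbaaccaccabcaaacbbabccccccaa'
  #15 SA[15]=12  'bcaaacbbabccccccaa'
  #16 SA[16]=21  'bccccccaa'
  #17 SA[17]=27  'caa'
  #18 SA[18]=13  'caaacbbabccccccaa'
  #19 SA[19]=10  'cabcaaacbbabccccccaa'
  #20 SA[20]=7  'caccabcaaacbbabccccccaa'
  #21 SA[21]=17  'cbbabccccccaa'
  #22 SA[22]=0  'cbbbaaccaccabcaaacbbabccccccaa'
  #23 SA[23]=26  'ccaa'
  #24 SA[24]=9  'ccabcaaacbbabccccccaa'
  #25 SA[25]=6  'ccaccabcaaacbbabccccccaa'
  #26 SA[26]=25  'cccaa'
  #27 SA[27]=24  'ccccaa'
  #28 SA[28]=23  'cccccaa'
  #29 SA[29]=22  'ccccccaa'

SA = [29, 28, 14, 15, 4, 11, 20, 16, 8, 5, 3, 19, 2, 18, 1, 12, 21, 27, 13, 10, 7, 17, 0, 26, 9, 6, 25, 24, 23, 22]
rank  pair      lcp
   1  s[29:],s[28:]  1  'a'
   2  s[28:],s[14:]  2  'aa'
   3  s[14:],s[15:]  2  'aa'
   4  s[15:],s[4:]  3  'aac'
   5  s[4:],s[11:]  1  'a'
   6  s[11:],s[20:]  3  'abc'
   7  s[20:],s[16:]  1  'a'
   8  s[16:],s[8:]  2  'ac'
   9  s[8:],s[5:]  4  'acca'
  10  s[5:],s[3:]  0  ''
  11  s[3:],s[19:]  2  'ba'
  12  s[19:],s[2:]  1  'b'
  13  s[2:],s[18:]  3  'bba'
  14  s[18:],s[1:]  2  'bb'
  15  s[1:],s[12:]  1  'b'
  16  s[12:],s[21:]  2  'bc'
  17  s[21:],s[27:]  0  ''
  18  s[27:],s[13:]  3  'caa'
  19  s[13:],s[10:]  2  'ca'
  20  s[10:],s[7:]  2  'ca'
  21  s[7:],s[17:]  1  'c'
  22  s[17:],s[0:]  3  'cbb'
  23  s[0:],s[26:]  1  'c'
  24  s[26:],s[9:]  3  'cca'
  25  s[9:],s[6:]  3  'cca'
  26  s[6:],s[25:]  2  'cc'
  27  s[25:],s[24:]  3  'ccc'
  28  s[24:],s[23:]  4  'cccc'
  29  s[23:],s[22:]  5  'ccccc'

[0, 1, 2, 2, 3, 1, 3, 1, 2, 4, 0, 2, 1, 3, 2, 1, 2, 0, 3, 2, 2, 1, 3, 1, 3, 3, 2, 3, 4, 5]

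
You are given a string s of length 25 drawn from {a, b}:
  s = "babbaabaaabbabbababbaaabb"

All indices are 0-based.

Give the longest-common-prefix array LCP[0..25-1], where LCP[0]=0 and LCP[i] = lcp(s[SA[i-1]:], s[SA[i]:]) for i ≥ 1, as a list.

[0, 5, 2, 3, 4, 1, 3, 2, 3, 5, 4, 5, 0, 1, 6, 3, 2, 3, 6, 5, 1, 2, 4, 3, 4]

rank→(start, suffix):
  0 → (20, 'aaabb')
  1 → (7, 'aaabbabbababbaaabb')
  2 → (4, 'aabaaabbabbababbaaabb')
  3 → (21, 'aabb')
  4 → (8, 'aabbabbababbaaabb')
  5 → (5, 'abaaabbabbababbaaabb')
  6 → (15, 'ababbaaabb')
  7 → (22, 'abb')
  8 → (17, 'abbaaabb')
  9 → (1, 'abbaabaaabbabbababbaaabb')
  10 → (12, 'abbababbaaabb')
  11 → (9, 'abbabbababbaaabb')
  12 → (24, 'b')
  13 → (19, 'baaabb')
  14 → (6, 'baaabbabbababbaaabb')
  15 → (3, 'baabaaabbabbababbaaabb')
  16 → (14, 'bababbaaabb')
  17 → (16, 'babbaaabb')
  18 → (0, 'babbaabaaabbabbababbaaabb')
  19 → (11, 'babbababbaaabb')
  20 → (23, 'bb')
  21 → (18, 'bbaaabb')
  22 → (2, 'bbaabaaabbabbababbaaabb')
  23 → (13, 'bbababbaaabb')
  24 → (10, 'bbabbababbaaabb')

SA = [20, 7, 4, 21, 8, 5, 15, 22, 17, 1, 12, 9, 24, 19, 6, 3, 14, 16, 0, 11, 23, 18, 2, 13, 10]
rank  pair      lcp
   1  s[20:],s[7:]  5  'aaabb'
   2  s[7:],s[4:]  2  'aa'
   3  s[4:],s[21:]  3  'aab'
   4  s[21:],s[8:]  4  'aabb'
   5  s[8:],s[5:]  1  'a'
   6  s[5:],s[15:]  3  'aba'
   7  s[15:],s[22:]  2  'ab'
   8  s[22:],s[17:]  3  'abb'
   9  s[17:],s[1:]  5  'abbaa'
  10  s[1:],s[12:]  4  'abba'
  11  s[12:],s[9:]  5  'abbab'
  12  s[9:],s[24:]  0  ''
  13  s[24:],s[19:]  1  'b'
  14  s[19:],s[6:]  6  'baaabb'
  15  s[6:],s[3:]  3  'baa'
  16  s[3:],s[14:]  2  'ba'
  17  s[14:],s[16:]  3  'bab'
  18  s[16:],s[0:]  6  'babbaa'
  19  s[0:],s[11:]  5  'babba'
  20  s[11:],s[23:]  1  'b'
  21  s[23:],s[18:]  2  'bb'
  22  s[18:],s[2:]  4  'bbaa'
  23  s[2:],s[13:]  3  'bba'
  24  s[13:],s[10:]  4  'bbab'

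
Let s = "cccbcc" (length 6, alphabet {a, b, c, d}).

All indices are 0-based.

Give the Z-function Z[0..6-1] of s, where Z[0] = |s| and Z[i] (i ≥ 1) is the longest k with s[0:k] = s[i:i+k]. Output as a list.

[6, 2, 1, 0, 2, 1]

Z[0]=6
i=1: fresh scan; Z[1]=2 grow→box=[1,3)
i=2: min(r-i=1, Z[1]=2)=1; Z[2]=1
i=3: fresh scan; Z[3]=0
i=4: fresh scan; Z[4]=2 grow→box=[4,6)
i=5: min(r-i=1, Z[1]=2)=1; Z[5]=1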